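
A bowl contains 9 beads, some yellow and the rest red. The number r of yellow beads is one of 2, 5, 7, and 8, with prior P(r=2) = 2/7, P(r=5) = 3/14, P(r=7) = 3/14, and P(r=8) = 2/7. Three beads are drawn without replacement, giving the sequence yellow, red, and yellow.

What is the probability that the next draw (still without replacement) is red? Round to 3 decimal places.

Under each hypothesis, the probability of the observed sequence is: P(data | r = 2) = (2/9)(7/8)(1/7) = 0.027778; P(data | r = 5) = (5/9)(4/8)(4/7) = 0.15873; P(data | r = 7) = (7/9)(2/8)(6/7) = 0.16667; P(data | r = 8) = (8/9)(1/8)(7/7) = 0.11111.
Multiplying each by its prior: 2/7 · 0.027778 = 0.0079365, 3/14 · 0.15873 = 0.034014, 3/14 · 0.16667 = 0.035714, 2/7 · 0.11111 = 0.031746; these sum to 0.10941.
Normalising, the posterior is P(r = 2 | data) = 0.072539, P(r = 5 | data) = 0.31088, P(r = 7 | data) = 0.32642, P(r = 8 | data) = 0.29016.
So P(red next | data) = Σ P(red next | H) P(H | data) = (1)(0.072539) + (1/2)(0.31088) + (1/6)(0.32642) + (0)(0.29016) = 0.28238.

0.282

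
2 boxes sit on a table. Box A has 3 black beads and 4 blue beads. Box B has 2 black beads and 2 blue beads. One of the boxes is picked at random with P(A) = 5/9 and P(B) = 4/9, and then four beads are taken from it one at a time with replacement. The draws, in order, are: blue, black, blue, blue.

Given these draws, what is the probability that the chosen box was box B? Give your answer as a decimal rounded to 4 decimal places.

0.3847

Under each hypothesis, the probability of the observed sequence is: P(data | box A) = (4/7)(3/7)(4/7)(4/7) = 0.079967; P(data | box B) = (2/4)(2/4)(2/4)(2/4) = 0.0625.
The prior-weighted likelihoods are 5/9 · 0.079967 = 0.044426, 4/9 · 0.0625 = 0.027778; with total 0.072204.
So P(box B | data) = (0.027778) / (0.072204) = 0.38471.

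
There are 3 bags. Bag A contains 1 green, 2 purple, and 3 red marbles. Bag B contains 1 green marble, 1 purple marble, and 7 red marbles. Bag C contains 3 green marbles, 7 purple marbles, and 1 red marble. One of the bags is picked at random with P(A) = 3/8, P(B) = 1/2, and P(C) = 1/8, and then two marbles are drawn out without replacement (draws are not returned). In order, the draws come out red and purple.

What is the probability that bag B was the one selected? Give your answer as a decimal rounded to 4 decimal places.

0.3695

The likelihood of the observed sequence under each hypothesis: P(data | bag A) = (3/6)(2/5) = 0.2; P(data | bag B) = (7/9)(1/8) = 0.097222; P(data | bag C) = (1/11)(7/10) = 0.063636.
Weighting by the prior gives 3/8 · 0.2 = 0.075, 1/2 · 0.097222 = 0.048611, 1/8 · 0.063636 = 0.0079545; with total 0.13157.
Hence P(bag B | data) = (0.048611) / (0.13157) = 0.36948.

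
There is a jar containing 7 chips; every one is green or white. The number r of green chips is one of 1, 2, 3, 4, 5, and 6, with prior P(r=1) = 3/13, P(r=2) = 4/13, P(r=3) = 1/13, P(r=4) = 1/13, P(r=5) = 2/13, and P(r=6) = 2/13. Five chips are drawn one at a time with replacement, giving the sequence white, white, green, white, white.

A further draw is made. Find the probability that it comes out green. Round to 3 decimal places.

0.258

Compute the likelihood of the observed sequence for each case: P(data | r = 1) = (6/7)(6/7)(1/7)(6/7)(6/7) = 0.077111; P(data | r = 2) = (5/7)(5/7)(2/7)(5/7)(5/7) = 0.074374; P(data | r = 3) = (4/7)(4/7)(3/7)(4/7)(4/7) = 0.045695; P(data | r = 4) = (3/7)(3/7)(4/7)(3/7)(3/7) = 0.019278; P(data | r = 5) = (2/7)(2/7)(5/7)(2/7)(2/7) = 0.0047599; P(data | r = 6) = (1/7)(1/7)(6/7)(1/7)(1/7) = 0.00035699.
Weighting by the prior gives 3/13 · 0.077111 = 0.017795, 4/13 · 0.074374 = 0.022884, 1/13 · 0.045695 = 0.003515, 1/13 · 0.019278 = 0.0014829, 2/13 · 0.0047599 = 0.0007323, 2/13 · 0.00035699 = 5.4922e-05; summing to 0.046464.
Dividing through by the total gives posterior P(r = 1 | data) = 0.38298, P(r = 2 | data) = 0.49251, P(r = 3 | data) = 0.07565, P(r = 4 | data) = 0.031915, P(r = 5 | data) = 0.01576, P(r = 6 | data) = 0.001182.
The predictive probability is P(green next | data) = (1/7)(0.38298) + (2/7)(0.49251) + (3/7)(0.07565) + (4/7)(0.031915) + (5/7)(0.01576) + (6/7)(0.001182) = 0.25836.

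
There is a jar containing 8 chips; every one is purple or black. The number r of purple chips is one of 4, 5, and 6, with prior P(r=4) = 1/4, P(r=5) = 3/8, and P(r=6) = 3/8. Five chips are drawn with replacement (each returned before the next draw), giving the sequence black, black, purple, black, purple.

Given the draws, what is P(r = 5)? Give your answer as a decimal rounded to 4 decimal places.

For each hypothesis, P(data | H) works out to: P(data | r = 4) = (4/8)(4/8)(4/8)(4/8)(4/8) = 0.03125; P(data | r = 5) = (3/8)(3/8)(5/8)(3/8)(5/8) = 0.020599; P(data | r = 6) = (2/8)(2/8)(6/8)(2/8)(6/8) = 0.0087891.
Multiplying each by its prior: 1/4 · 0.03125 = 0.0078125, 3/8 · 0.020599 = 0.0077248, 3/8 · 0.0087891 = 0.0032959; with total 0.018833.
Therefore the posterior P(r = 5 | data) = (0.0077248) / (0.018833) = 0.41017.

0.4102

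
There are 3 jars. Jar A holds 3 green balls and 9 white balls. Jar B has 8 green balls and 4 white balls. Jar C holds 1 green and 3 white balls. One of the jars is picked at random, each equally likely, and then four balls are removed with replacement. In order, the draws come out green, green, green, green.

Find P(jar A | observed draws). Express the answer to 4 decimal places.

0.0190

Under each hypothesis, the probability of the observed sequence is: P(data | jar A) = (3/12)(3/12)(3/12)(3/12) = 0.0039062; P(data | jar B) = (8/12)(8/12)(8/12)(8/12) = 0.19753; P(data | jar C) = (1/4)(1/4)(1/4)(1/4) = 0.0039062.
Multiplying each by its prior: 1/3 · 0.0039062 = 0.0013021, 1/3 · 0.19753 = 0.065844, 1/3 · 0.0039062 = 0.0013021; with total 0.068448.
So P(jar A | data) = (0.0013021) / (0.068448) = 0.019023.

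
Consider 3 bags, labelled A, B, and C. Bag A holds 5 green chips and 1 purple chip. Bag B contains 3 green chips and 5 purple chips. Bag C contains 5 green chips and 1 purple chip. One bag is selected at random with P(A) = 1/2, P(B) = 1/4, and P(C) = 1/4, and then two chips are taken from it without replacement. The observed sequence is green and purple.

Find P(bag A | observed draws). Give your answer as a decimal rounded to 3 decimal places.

0.434

The likelihood of the observed sequence under each hypothesis: P(data | bag A) = (5/6)(1/5) = 1/6; P(data | bag B) = (3/8)(5/7) = 15/56; P(data | bag C) = (5/6)(1/5) = 1/6.
The prior-weighted likelihoods are 1/2 · 1/6 = 1/12, 1/4 · 15/56 = 15/224, 1/4 · 1/6 = 1/24; summing to 43/224.
Therefore the posterior P(bag A | data) = (1/12) / (43/224) = 56/129.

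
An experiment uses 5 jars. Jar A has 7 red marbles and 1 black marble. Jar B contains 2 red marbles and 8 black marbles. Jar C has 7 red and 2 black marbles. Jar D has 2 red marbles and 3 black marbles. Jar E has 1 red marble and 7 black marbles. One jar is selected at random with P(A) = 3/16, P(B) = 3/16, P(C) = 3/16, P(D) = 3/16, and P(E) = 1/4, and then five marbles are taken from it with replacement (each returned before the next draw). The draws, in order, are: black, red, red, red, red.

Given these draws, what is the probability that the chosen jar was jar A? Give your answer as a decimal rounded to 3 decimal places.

0.427

The likelihood of the observed sequence under each hypothesis: P(data | jar A) = (1/8)(7/8)(7/8)(7/8)(7/8) = 0.073273; P(data | jar B) = (8/10)(2/10)(2/10)(2/10)(2/10) = 0.00128; P(data | jar C) = (2/9)(7/9)(7/9)(7/9)(7/9) = 0.081322; P(data | jar D) = (3/5)(2/5)(2/5)(2/5)(2/5) = 0.01536; P(data | jar E) = (7/8)(1/8)(1/8)(1/8)(1/8) = 0.00021362.
The prior-weighted likelihoods are 3/16 · 0.073273 = 0.013739, 3/16 · 0.00128 = 0.00024, 3/16 · 0.081322 = 0.015248, 3/16 · 0.01536 = 0.00288, 1/4 · 0.00021362 = 5.3406e-05; summing to 0.03216.
Hence P(jar A | data) = (0.013739) / (0.03216) = 0.4272.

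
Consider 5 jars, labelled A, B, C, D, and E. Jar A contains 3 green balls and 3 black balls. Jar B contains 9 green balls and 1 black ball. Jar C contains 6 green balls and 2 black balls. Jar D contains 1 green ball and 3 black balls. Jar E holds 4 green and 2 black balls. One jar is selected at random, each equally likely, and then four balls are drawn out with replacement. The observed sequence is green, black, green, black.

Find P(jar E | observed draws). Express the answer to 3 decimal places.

0.260

For each hypothesis, P(data | H) works out to: P(data | jar A) = (3/6)(3/6)(3/6)(3/6) = 0.0625; P(data | jar B) = (9/10)(1/10)(9/10)(1/10) = 0.0081; P(data | jar C) = (6/8)(2/8)(6/8)(2/8) = 0.035156; P(data | jar D) = (1/4)(3/4)(1/4)(3/4) = 0.035156; P(data | jar E) = (4/6)(2/6)(4/6)(2/6) = 0.049383.
The prior-weighted likelihoods are 1/5 · 0.0625 = 0.0125, 1/5 · 0.0081 = 0.00162, 1/5 · 0.035156 = 0.0070313, 1/5 · 0.035156 = 0.0070313, 1/5 · 0.049383 = 0.0098765; summing to 0.038059.
Therefore the posterior P(jar E | data) = (0.0098765) / (0.038059) = 0.25951.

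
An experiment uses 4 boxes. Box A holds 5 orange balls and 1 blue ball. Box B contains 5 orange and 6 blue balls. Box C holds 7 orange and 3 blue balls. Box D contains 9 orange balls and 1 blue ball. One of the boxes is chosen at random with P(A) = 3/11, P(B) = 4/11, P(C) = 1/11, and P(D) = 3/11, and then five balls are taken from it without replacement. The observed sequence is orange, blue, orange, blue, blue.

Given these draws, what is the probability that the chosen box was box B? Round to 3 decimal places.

0.954

Compute the likelihood of the observed sequence for each case: P(data | box A) = (5/6)(1/5)(4/4)(0/3) = 0; P(data | box B) = (5/11)(6/10)(4/9)(5/8)(4/7) = 0.04329; P(data | box C) = (7/10)(3/9)(6/8)(2/7)(1/6) = 0.0083333; P(data | box D) = (9/10)(1/9)(8/8)(0/7) = 0.
Weighting by the prior gives 3/11 · 0 = 0, 4/11 · 0.04329 = 0.015742, 1/11 · 0.0083333 = 0.00075758, 3/11 · 0 = 0; these sum to 0.016499.
Hence P(box B | data) = (0.015742) / (0.016499) = 0.95408.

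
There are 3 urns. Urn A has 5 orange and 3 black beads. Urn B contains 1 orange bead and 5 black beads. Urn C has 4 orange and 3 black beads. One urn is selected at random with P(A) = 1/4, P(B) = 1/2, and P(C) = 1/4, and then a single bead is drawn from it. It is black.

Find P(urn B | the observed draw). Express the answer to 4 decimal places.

The likelihood of this draw under each hypothesis: P(data | urn A) = (3/8) = 3/8; P(data | urn B) = (5/6) = 5/6; P(data | urn C) = (3/7) = 3/7.
Weighting by the prior gives 1/4 · 3/8 = 3/32, 1/2 · 5/6 = 5/12, 1/4 · 3/7 = 3/28; summing to 415/672.
So P(urn B | data) = (5/12) / (415/672) = 56/83.

0.6747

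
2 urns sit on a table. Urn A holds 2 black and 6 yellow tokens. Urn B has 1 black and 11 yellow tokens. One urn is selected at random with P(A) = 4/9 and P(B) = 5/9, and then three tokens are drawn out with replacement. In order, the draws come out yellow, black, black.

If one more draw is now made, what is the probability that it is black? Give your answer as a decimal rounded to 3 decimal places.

0.226

Under each hypothesis, the probability of the observed sequence is: P(data | urn A) = (6/8)(2/8)(2/8) = 0.046875; P(data | urn B) = (11/12)(1/12)(1/12) = 0.0063657.
The prior-weighted likelihoods are 4/9 · 0.046875 = 0.020833, 5/9 · 0.0063657 = 0.0035365; summing to 0.02437.
Normalising, the posterior is P(urn A | data) = 0.85488, P(urn B | data) = 0.14512.
The predictive probability is P(black next | data) = (1/4)(0.85488) + (1/12)(0.14512) = 0.22581.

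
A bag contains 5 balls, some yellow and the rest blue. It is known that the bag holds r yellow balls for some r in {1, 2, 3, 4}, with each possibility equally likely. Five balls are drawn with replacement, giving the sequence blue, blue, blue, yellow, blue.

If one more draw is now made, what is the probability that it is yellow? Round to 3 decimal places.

Under each hypothesis, the probability of the observed sequence is: P(data | r = 1) = (4/5)(4/5)(4/5)(1/5)(4/5) = 0.08192; P(data | r = 2) = (3/5)(3/5)(3/5)(2/5)(3/5) = 0.05184; P(data | r = 3) = (2/5)(2/5)(2/5)(3/5)(2/5) = 0.01536; P(data | r = 4) = (1/5)(1/5)(1/5)(4/5)(1/5) = 0.00128.
The prior-weighted likelihoods are 1/4 · 0.08192 = 0.02048, 1/4 · 0.05184 = 0.01296, 1/4 · 0.01536 = 0.00384, 1/4 · 0.00128 = 0.00032; summing to 0.0376.
Dividing through by the total gives posterior P(r = 1 | data) = 0.54468, P(r = 2 | data) = 0.34468, P(r = 3 | data) = 0.10213, P(r = 4 | data) = 0.0085106.
So P(yellow next | data) = Σ P(yellow next | H) P(H | data) = (1/5)(0.54468) + (2/5)(0.34468) + (3/5)(0.10213) + (4/5)(0.0085106) = 0.31489.

0.315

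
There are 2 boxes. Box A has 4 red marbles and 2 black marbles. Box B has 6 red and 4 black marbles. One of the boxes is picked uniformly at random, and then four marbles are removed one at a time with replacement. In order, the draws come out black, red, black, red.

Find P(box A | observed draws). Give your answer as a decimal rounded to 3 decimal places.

0.462

Compute the likelihood of the observed sequence for each case: P(data | box A) = (2/6)(4/6)(2/6)(4/6) = 0.049383; P(data | box B) = (4/10)(6/10)(4/10)(6/10) = 0.0576.
Multiplying each by its prior: 1/2 · 0.049383 = 0.024691, 1/2 · 0.0576 = 0.0288; summing to 0.053491.
So P(box A | data) = (0.024691) / (0.053491) = 0.4616.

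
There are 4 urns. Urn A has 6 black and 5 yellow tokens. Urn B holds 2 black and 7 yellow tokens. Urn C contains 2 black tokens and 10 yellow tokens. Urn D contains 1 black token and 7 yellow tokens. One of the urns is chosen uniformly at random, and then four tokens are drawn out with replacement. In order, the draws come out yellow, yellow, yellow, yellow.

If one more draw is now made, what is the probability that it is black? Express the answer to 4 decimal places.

The likelihood of the observed sequence under each hypothesis: P(data | urn A) = (5/11)(5/11)(5/11)(5/11) = 0.042688; P(data | urn B) = (7/9)(7/9)(7/9)(7/9) = 0.36595; P(data | urn C) = (10/12)(10/12)(10/12)(10/12) = 0.48225; P(data | urn D) = (7/8)(7/8)(7/8)(7/8) = 0.58618.
The prior-weighted likelihoods are 1/4 · 0.042688 = 0.010672, 1/4 · 0.36595 = 0.091488, 1/4 · 0.48225 = 0.12056, 1/4 · 0.58618 = 0.14655; summing to 0.36927.
The posterior is then P(urn A | data) = 0.028901, P(urn B | data) = 0.24775, P(urn C | data) = 0.32649, P(urn D | data) = 0.39685.
Averaging over the posterior, P(black next | data) = (6/11)(0.028901) + (2/9)(0.24775) + (1/6)(0.32649) + (1/8)(0.39685) = 0.17484.

0.1748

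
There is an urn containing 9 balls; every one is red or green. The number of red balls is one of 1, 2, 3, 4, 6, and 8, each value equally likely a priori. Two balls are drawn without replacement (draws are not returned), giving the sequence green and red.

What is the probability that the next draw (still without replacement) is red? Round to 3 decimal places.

0.425

Compute the likelihood of the observed sequence for each case: P(data | r = 1) = (8/9)(1/8) = 1/9; P(data | r = 2) = (7/9)(2/8) = 7/36; P(data | r = 3) = (6/9)(3/8) = 1/4; P(data | r = 4) = (5/9)(4/8) = 5/18; P(data | r = 6) = (3/9)(6/8) = 1/4; P(data | r = 8) = (1/9)(8/8) = 1/9.
The prior-weighted likelihoods are 1/6 · 1/9 = 1/54, 1/6 · 7/36 = 7/216, 1/6 · 1/4 = 1/24, 1/6 · 5/18 = 5/108, 1/6 · 1/4 = 1/24, 1/6 · 1/9 = 1/54; these sum to 43/216.
Dividing through by the total gives posterior P(r = 1 | data) = 4/43, P(r = 2 | data) = 7/43, P(r = 3 | data) = 9/43, P(r = 4 | data) = 10/43, P(r = 6 | data) = 9/43, P(r = 8 | data) = 4/43.
The predictive probability is P(red next | data) = (0)(4/43) + (1/7)(7/43) + (2/7)(9/43) + (3/7)(10/43) + (5/7)(9/43) + (1)(4/43) = 128/301.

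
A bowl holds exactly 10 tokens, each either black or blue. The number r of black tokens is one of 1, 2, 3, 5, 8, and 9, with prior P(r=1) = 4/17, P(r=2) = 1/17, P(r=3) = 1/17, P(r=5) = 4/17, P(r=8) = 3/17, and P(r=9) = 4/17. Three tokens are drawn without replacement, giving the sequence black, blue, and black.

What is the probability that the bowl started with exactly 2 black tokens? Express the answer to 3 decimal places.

0.015

The likelihood of the observed sequence under each hypothesis: P(data | r = 1) = (1/10)(9/9)(0/8) = 0; P(data | r = 2) = (2/10)(8/9)(1/8) = 0.022222; P(data | r = 3) = (3/10)(7/9)(2/8) = 0.058333; P(data | r = 5) = (5/10)(5/9)(4/8) = 0.13889; P(data | r = 8) = (8/10)(2/9)(7/8) = 0.15556; P(data | r = 9) = (9/10)(1/9)(8/8) = 0.1.
The prior-weighted likelihoods are 4/17 · 0 = 0, 1/17 · 0.022222 = 0.0013072, 1/17 · 0.058333 = 0.0034314, 4/17 · 0.13889 = 0.03268, 3/17 · 0.15556 = 0.027451, 4/17 · 0.1 = 0.023529; with total 0.088399.
Therefore the posterior P(r = 2 | data) = (0.0013072) / (0.088399) = 0.014787.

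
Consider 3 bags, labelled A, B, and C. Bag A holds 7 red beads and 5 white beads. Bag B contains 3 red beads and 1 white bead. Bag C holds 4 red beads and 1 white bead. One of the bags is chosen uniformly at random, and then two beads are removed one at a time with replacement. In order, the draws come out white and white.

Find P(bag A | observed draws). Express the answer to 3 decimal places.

Under each hypothesis, the probability of the observed sequence is: P(data | bag A) = (5/12)(5/12) = 0.17361; P(data | bag B) = (1/4)(1/4) = 0.0625; P(data | bag C) = (1/5)(1/5) = 0.04.
Weighting by the prior gives 1/3 · 0.17361 = 0.05787, 1/3 · 0.0625 = 0.020833, 1/3 · 0.04 = 0.013333; summing to 0.092037.
Therefore the posterior P(bag A | data) = (0.05787) / (0.092037) = 0.62877.

0.629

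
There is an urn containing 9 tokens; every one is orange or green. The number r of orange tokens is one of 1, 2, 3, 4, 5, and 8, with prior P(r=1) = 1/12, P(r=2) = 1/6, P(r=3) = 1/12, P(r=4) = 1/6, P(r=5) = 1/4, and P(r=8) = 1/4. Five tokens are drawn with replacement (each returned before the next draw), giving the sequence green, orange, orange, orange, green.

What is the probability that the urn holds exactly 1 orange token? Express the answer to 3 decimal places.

0.005

For each hypothesis, P(data | H) works out to: P(data | r = 1) = (8/9)(1/9)(1/9)(1/9)(8/9) = 0.0010838; P(data | r = 2) = (7/9)(2/9)(2/9)(2/9)(7/9) = 0.0066386; P(data | r = 3) = (6/9)(3/9)(3/9)(3/9)(6/9) = 0.016461; P(data | r = 4) = (5/9)(4/9)(4/9)(4/9)(5/9) = 0.027096; P(data | r = 5) = (4/9)(5/9)(5/9)(5/9)(4/9) = 0.03387; P(data | r = 8) = (1/9)(8/9)(8/9)(8/9)(1/9) = 0.0086708.
The prior-weighted likelihoods are 1/12 · 0.0010838 = 9.032e-05, 1/6 · 0.0066386 = 0.0011064, 1/12 · 0.016461 = 0.0013717, 1/6 · 0.027096 = 0.004516, 1/4 · 0.03387 = 0.0084675, 1/4 · 0.0086708 = 0.0021677; summing to 0.01772.
So P(r = 1 | data) = (9.032e-05) / (0.01772) = 0.0050972.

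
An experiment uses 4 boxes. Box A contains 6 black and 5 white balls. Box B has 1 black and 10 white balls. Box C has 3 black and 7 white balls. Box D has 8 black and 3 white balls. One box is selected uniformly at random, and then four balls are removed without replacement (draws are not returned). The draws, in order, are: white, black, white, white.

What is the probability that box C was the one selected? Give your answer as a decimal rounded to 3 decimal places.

Under each hypothesis, the probability of the observed sequence is: P(data | box A) = (5/11)(6/10)(4/9)(3/8) = 0.045455; P(data | box B) = (10/11)(1/10)(9/9)(8/8) = 0.090909; P(data | box C) = (7/10)(3/9)(6/8)(5/7) = 0.125; P(data | box D) = (3/11)(8/10)(2/9)(1/8) = 0.0060606.
The prior-weighted likelihoods are 1/4 · 0.045455 = 0.011364, 1/4 · 0.090909 = 0.022727, 1/4 · 0.125 = 0.03125, 1/4 · 0.0060606 = 0.0015152; these sum to 0.066856.
So P(box C | data) = (0.03125) / (0.066856) = 0.46742.

0.467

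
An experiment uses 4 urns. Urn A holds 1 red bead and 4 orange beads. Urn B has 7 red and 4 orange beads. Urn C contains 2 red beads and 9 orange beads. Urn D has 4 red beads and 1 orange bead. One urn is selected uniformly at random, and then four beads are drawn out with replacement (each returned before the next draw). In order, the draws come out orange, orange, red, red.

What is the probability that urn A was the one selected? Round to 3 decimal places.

0.202

Under each hypothesis, the probability of the observed sequence is: P(data | urn A) = (4/5)(4/5)(1/5)(1/5) = 0.0256; P(data | urn B) = (4/11)(4/11)(7/11)(7/11) = 0.053548; P(data | urn C) = (9/11)(9/11)(2/11)(2/11) = 0.02213; P(data | urn D) = (1/5)(1/5)(4/5)(4/5) = 0.0256.
The prior-weighted likelihoods are 1/4 · 0.0256 = 0.0064, 1/4 · 0.053548 = 0.013387, 1/4 · 0.02213 = 0.0055324, 1/4 · 0.0256 = 0.0064; summing to 0.031719.
By Bayes' rule, P(urn A | data) = (0.0064) / (0.031719) = 0.20177.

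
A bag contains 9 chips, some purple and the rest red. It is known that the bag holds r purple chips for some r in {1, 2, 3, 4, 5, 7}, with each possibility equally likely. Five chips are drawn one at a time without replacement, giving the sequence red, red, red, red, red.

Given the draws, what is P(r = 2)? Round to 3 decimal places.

0.250

Compute the likelihood of the observed sequence for each case: P(data | r = 1) = (8/9)(7/8)(6/7)(5/6)(4/5) = 4/9; P(data | r = 2) = (7/9)(6/8)(5/7)(4/6)(3/5) = 1/6; P(data | r = 3) = (6/9)(5/8)(4/7)(3/6)(2/5) = 1/21; P(data | r = 4) = (5/9)(4/8)(3/7)(2/6)(1/5) = 1/126; P(data | r = 5) = (4/9)(3/8)(2/7)(1/6)(0/5) = 0; P(data | r = 7) = (2/9)(1/8)(0/7) = 0.
Weighting by the prior gives 1/6 · 4/9 = 2/27, 1/6 · 1/6 = 1/36, 1/6 · 1/21 = 1/126, 1/6 · 1/126 = 1/756, 1/6 · 0 = 0, 1/6 · 0 = 0; summing to 1/9.
Hence P(r = 2 | data) = (1/36) / (1/9) = 1/4.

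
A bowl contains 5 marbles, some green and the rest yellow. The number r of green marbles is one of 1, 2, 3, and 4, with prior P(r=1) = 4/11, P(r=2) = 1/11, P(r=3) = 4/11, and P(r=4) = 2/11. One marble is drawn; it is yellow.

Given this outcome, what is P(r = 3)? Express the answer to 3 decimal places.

0.276

For each hypothesis, P(data | H) works out to: P(data | r = 1) = (4/5) = 4/5; P(data | r = 2) = (3/5) = 3/5; P(data | r = 3) = (2/5) = 2/5; P(data | r = 4) = (1/5) = 1/5.
Weighting by the prior gives 4/11 · 4/5 = 16/55, 1/11 · 3/5 = 3/55, 4/11 · 2/5 = 8/55, 2/11 · 1/5 = 2/55; with total 29/55.
So P(r = 3 | data) = (8/55) / (29/55) = 8/29.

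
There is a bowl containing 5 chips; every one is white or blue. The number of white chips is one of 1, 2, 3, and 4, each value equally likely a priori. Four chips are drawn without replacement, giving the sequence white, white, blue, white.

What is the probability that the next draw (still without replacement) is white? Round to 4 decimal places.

0.6667

Under each hypothesis, the probability of the observed sequence is: P(data | r = 1) = (1/5)(0/4) = 0; P(data | r = 2) = (2/5)(1/4)(3/3)(0/2) = 0; P(data | r = 3) = (3/5)(2/4)(2/3)(1/2) = 1/10; P(data | r = 4) = (4/5)(3/4)(1/3)(2/2) = 1/5.
The prior-weighted likelihoods are 1/4 · 0 = 0, 1/4 · 0 = 0, 1/4 · 1/10 = 1/40, 1/4 · 1/5 = 1/20; with total 3/40.
Normalising, the posterior is P(r = 1 | data) = 0, P(r = 2 | data) = 0, P(r = 3 | data) = 1/3, P(r = 4 | data) = 2/3.
Averaging over the posterior, P(white next | data) = (0)(1/3) + (1)(2/3) = 2/3.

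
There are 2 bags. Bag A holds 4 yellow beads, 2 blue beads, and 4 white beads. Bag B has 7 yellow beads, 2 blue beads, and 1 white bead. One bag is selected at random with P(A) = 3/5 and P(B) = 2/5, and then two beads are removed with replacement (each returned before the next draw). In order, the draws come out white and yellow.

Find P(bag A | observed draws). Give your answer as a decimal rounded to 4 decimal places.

Compute the likelihood of the observed sequence for each case: P(data | bag A) = (4/10)(4/10) = 4/25; P(data | bag B) = (1/10)(7/10) = 7/100.
Multiplying each by its prior: 3/5 · 4/25 = 12/125, 2/5 · 7/100 = 7/250; summing to 31/250.
Therefore the posterior P(bag A | data) = (12/125) / (31/250) = 24/31.

0.7742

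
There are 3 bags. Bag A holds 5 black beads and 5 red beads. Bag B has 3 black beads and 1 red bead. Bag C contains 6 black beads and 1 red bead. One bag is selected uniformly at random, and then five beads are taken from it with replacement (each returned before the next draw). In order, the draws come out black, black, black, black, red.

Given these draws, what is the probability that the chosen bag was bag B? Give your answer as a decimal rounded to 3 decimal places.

The likelihood of the observed sequence under each hypothesis: P(data | bag A) = (5/10)(5/10)(5/10)(5/10)(5/10) = 0.03125; P(data | bag B) = (3/4)(3/4)(3/4)(3/4)(1/4) = 0.079102; P(data | bag C) = (6/7)(6/7)(6/7)(6/7)(1/7) = 0.077111.
Multiplying each by its prior: 1/3 · 0.03125 = 0.010417, 1/3 · 0.079102 = 0.026367, 1/3 · 0.077111 = 0.025704; summing to 0.062487.
By Bayes' rule, P(bag B | data) = (0.026367) / (0.062487) = 0.42196.

0.422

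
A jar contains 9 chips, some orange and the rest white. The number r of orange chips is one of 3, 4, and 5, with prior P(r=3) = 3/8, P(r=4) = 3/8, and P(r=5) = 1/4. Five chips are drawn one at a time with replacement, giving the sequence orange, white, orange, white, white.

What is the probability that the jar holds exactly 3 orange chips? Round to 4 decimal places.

0.3880

The likelihood of the observed sequence under each hypothesis: P(data | r = 3) = (3/9)(6/9)(3/9)(6/9)(6/9) = 0.032922; P(data | r = 4) = (4/9)(5/9)(4/9)(5/9)(5/9) = 0.03387; P(data | r = 5) = (5/9)(4/9)(5/9)(4/9)(4/9) = 0.027096.
Weighting by the prior gives 3/8 · 0.032922 = 0.012346, 3/8 · 0.03387 = 0.012701, 1/4 · 0.027096 = 0.006774; summing to 0.031821.
By Bayes' rule, P(r = 3 | data) = (0.012346) / (0.031821) = 0.38797.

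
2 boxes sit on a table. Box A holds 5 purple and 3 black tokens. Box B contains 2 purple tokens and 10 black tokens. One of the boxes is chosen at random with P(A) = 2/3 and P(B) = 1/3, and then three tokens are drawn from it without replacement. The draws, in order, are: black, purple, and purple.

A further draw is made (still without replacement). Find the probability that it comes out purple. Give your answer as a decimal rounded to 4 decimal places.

The likelihood of the observed sequence under each hypothesis: P(data | box A) = (3/8)(5/7)(4/6) = 5/28; P(data | box B) = (10/12)(2/11)(1/10) = 1/66.
The prior-weighted likelihoods are 2/3 · 5/28 = 5/42, 1/3 · 1/66 = 1/198; these sum to 86/693.
Dividing through by the total gives posterior P(box A | data) = 165/172, P(box B | data) = 7/172.
Averaging over the posterior, P(purple next | data) = (3/5)(165/172) + (0)(7/172) = 99/172.

0.5756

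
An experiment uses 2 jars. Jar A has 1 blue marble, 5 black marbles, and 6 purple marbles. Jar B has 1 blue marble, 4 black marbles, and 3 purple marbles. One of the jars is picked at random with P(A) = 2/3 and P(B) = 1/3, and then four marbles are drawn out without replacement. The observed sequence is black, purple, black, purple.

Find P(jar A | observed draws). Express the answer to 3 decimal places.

0.702

Compute the likelihood of the observed sequence for each case: P(data | jar A) = (5/12)(6/11)(4/10)(5/9) = 0.050505; P(data | jar B) = (4/8)(3/7)(3/6)(2/5) = 0.042857.
Weighting by the prior gives 2/3 · 0.050505 = 0.03367, 1/3 · 0.042857 = 0.014286; summing to 0.047956.
Therefore the posterior P(jar A | data) = (0.03367) / (0.047956) = 0.70211.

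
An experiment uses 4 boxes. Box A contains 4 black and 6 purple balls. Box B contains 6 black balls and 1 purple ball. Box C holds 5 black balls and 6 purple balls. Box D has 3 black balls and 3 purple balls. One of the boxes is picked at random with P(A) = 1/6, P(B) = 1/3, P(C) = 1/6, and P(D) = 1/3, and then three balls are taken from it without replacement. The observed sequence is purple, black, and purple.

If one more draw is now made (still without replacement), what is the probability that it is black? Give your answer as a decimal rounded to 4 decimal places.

0.5616

Compute the likelihood of the observed sequence for each case: P(data | box A) = (6/10)(4/9)(5/8) = 1/6; P(data | box B) = (1/7)(6/6)(0/5) = 0; P(data | box C) = (6/11)(5/10)(5/9) = 5/33; P(data | box D) = (3/6)(3/5)(2/4) = 3/20.
Multiplying each by its prior: 1/6 · 1/6 = 1/36, 1/3 · 0 = 0, 1/6 · 5/33 = 5/198, 1/3 · 3/20 = 1/20; with total 17/165.
The posterior is then P(box A | data) = 55/204, P(box B | data) = 0, P(box C | data) = 25/102, P(box D | data) = 33/68.
The predictive probability is P(black next | data) = (3/7)(55/204) + (1/2)(25/102) + (2/3)(33/68) = 401/714.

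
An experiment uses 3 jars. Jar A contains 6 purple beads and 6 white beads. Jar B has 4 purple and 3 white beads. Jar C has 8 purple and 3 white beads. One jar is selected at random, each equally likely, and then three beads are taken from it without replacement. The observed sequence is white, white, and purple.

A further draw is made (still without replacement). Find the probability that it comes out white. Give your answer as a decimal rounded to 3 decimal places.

The likelihood of the observed sequence under each hypothesis: P(data | jar A) = (6/12)(5/11)(6/10) = 0.13636; P(data | jar B) = (3/7)(2/6)(4/5) = 0.11429; P(data | jar C) = (3/11)(2/10)(8/9) = 0.048485.
Multiplying each by its prior: 1/3 · 0.13636 = 0.045455, 1/3 · 0.11429 = 0.038095, 1/3 · 0.048485 = 0.016162; these sum to 0.099711.
Normalising, the posterior is P(jar A | data) = 0.45586, P(jar B | data) = 0.38205, P(jar C | data) = 0.16208.
So P(white next | data) = Σ P(white next | H) P(H | data) = (4/9)(0.45586) + (1/4)(0.38205) + (1/8)(0.16208) = 0.31838.

0.318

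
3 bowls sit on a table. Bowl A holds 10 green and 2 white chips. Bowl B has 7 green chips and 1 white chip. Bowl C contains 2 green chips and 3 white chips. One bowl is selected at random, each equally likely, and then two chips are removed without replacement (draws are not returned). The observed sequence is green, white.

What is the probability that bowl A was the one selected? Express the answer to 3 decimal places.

0.263

Under each hypothesis, the probability of the observed sequence is: P(data | bowl A) = (10/12)(2/11) = 0.15152; P(data | bowl B) = (7/8)(1/7) = 0.125; P(data | bowl C) = (2/5)(3/4) = 0.3.
Weighting by the prior gives 1/3 · 0.15152 = 0.050505, 1/3 · 0.125 = 0.041667, 1/3 · 0.3 = 0.1; these sum to 0.19217.
By Bayes' rule, P(bowl A | data) = (0.050505) / (0.19217) = 0.26281.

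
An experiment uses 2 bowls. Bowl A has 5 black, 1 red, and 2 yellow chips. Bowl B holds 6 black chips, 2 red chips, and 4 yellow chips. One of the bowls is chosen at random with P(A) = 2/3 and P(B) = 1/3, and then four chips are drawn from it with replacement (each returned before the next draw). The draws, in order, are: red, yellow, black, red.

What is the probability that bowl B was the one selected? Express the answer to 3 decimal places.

Under each hypothesis, the probability of the observed sequence is: P(data | bowl A) = (1/8)(2/8)(5/8)(1/8) = 0.0024414; P(data | bowl B) = (2/12)(4/12)(6/12)(2/12) = 0.0046296.
Weighting by the prior gives 2/3 · 0.0024414 = 0.0016276, 1/3 · 0.0046296 = 0.0015432; these sum to 0.0031708.
By Bayes' rule, P(bowl B | data) = (0.0015432) / (0.0031708) = 0.48669.

0.487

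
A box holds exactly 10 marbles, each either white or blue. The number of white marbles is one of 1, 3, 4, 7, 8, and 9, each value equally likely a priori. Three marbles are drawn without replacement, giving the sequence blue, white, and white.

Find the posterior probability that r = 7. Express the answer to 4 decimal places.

0.2972

For each hypothesis, P(data | H) works out to: P(data | r = 1) = (9/10)(1/9)(0/8) = 0; P(data | r = 3) = (7/10)(3/9)(2/8) = 7/120; P(data | r = 4) = (6/10)(4/9)(3/8) = 1/10; P(data | r = 7) = (3/10)(7/9)(6/8) = 7/40; P(data | r = 8) = (2/10)(8/9)(7/8) = 7/45; P(data | r = 9) = (1/10)(9/9)(8/8) = 1/10.
Multiplying each by its prior: 1/6 · 0 = 0, 1/6 · 7/120 = 7/720, 1/6 · 1/10 = 1/60, 1/6 · 7/40 = 7/240, 1/6 · 7/45 = 7/270, 1/6 · 1/10 = 1/60; these sum to 53/540.
Therefore the posterior P(r = 7 | data) = (7/240) / (53/540) = 63/212.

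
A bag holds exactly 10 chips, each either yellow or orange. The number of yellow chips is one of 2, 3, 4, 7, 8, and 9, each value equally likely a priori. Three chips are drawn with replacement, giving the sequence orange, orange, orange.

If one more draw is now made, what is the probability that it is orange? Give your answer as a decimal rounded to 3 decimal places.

Under each hypothesis, the probability of the observed sequence is: P(data | r = 2) = (8/10)(8/10)(8/10) = 0.512; P(data | r = 3) = (7/10)(7/10)(7/10) = 0.343; P(data | r = 4) = (6/10)(6/10)(6/10) = 0.216; P(data | r = 7) = (3/10)(3/10)(3/10) = 0.027; P(data | r = 8) = (2/10)(2/10)(2/10) = 0.008; P(data | r = 9) = (1/10)(1/10)(1/10) = 0.001.
The prior-weighted likelihoods are 1/6 · 0.512 = 0.085333, 1/6 · 0.343 = 0.057167, 1/6 · 0.216 = 0.036, 1/6 · 0.027 = 0.0045, 1/6 · 0.008 = 0.0013333, 1/6 · 0.001 = 0.00016667; summing to 0.1845.
Dividing through by the total gives posterior P(r = 2 | data) = 0.46251, P(r = 3 | data) = 0.30985, P(r = 4 | data) = 0.19512, P(r = 7 | data) = 0.02439, P(r = 8 | data) = 0.0072267, P(r = 9 | data) = 0.00090334.
Averaging over the posterior, P(orange next | data) = (4/5)(0.46251) + (7/10)(0.30985) + (3/5)(0.19512) + (3/10)(0.02439) + (1/5)(0.0072267) + (1/10)(0.00090334) = 0.71283.

0.713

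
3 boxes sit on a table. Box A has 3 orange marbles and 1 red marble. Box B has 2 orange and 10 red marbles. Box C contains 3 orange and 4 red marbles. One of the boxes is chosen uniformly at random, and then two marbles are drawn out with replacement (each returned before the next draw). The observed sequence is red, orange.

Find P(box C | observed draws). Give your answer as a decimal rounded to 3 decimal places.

0.429

Under each hypothesis, the probability of the observed sequence is: P(data | box A) = (1/4)(3/4) = 0.1875; P(data | box B) = (10/12)(2/12) = 0.13889; P(data | box C) = (4/7)(3/7) = 0.2449.
Weighting by the prior gives 1/3 · 0.1875 = 0.0625, 1/3 · 0.13889 = 0.046296, 1/3 · 0.2449 = 0.081633; summing to 0.19043.
Therefore the posterior P(box C | data) = (0.081633) / (0.19043) = 0.42868.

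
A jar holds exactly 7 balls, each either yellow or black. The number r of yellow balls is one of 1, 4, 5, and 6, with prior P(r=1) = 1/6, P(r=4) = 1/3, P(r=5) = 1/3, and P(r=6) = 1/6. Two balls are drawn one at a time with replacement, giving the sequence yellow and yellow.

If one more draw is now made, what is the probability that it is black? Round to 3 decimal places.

For each hypothesis, P(data | H) works out to: P(data | r = 1) = (1/7)(1/7) = 1/49; P(data | r = 4) = (4/7)(4/7) = 16/49; P(data | r = 5) = (5/7)(5/7) = 25/49; P(data | r = 6) = (6/7)(6/7) = 36/49.
Multiplying each by its prior: 1/6 · 1/49 = 1/294, 1/3 · 16/49 = 16/147, 1/3 · 25/49 = 25/147, 1/6 · 36/49 = 6/49; these sum to 17/42.
The posterior is then P(r = 1 | data) = 1/119, P(r = 4 | data) = 32/119, P(r = 5 | data) = 50/119, P(r = 6 | data) = 36/119.
The predictive probability is P(black next | data) = (6/7)(1/119) + (3/7)(32/119) + (2/7)(50/119) + (1/7)(36/119) = 2/7.

0.286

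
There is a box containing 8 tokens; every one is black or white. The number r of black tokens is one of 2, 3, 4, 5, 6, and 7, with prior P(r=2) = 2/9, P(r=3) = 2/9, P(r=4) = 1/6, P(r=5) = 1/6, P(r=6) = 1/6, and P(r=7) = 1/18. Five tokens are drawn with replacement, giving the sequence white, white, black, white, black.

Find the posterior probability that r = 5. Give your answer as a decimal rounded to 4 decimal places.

The likelihood of the observed sequence under each hypothesis: P(data | r = 2) = (6/8)(6/8)(2/8)(6/8)(2/8) = 0.026367; P(data | r = 3) = (5/8)(5/8)(3/8)(5/8)(3/8) = 0.034332; P(data | r = 4) = (4/8)(4/8)(4/8)(4/8)(4/8) = 0.03125; P(data | r = 5) = (3/8)(3/8)(5/8)(3/8)(5/8) = 0.020599; P(data | r = 6) = (2/8)(2/8)(6/8)(2/8)(6/8) = 0.0087891; P(data | r = 7) = (1/8)(1/8)(7/8)(1/8)(7/8) = 0.0014954.
The prior-weighted likelihoods are 2/9 · 0.026367 = 0.0058594, 2/9 · 0.034332 = 0.0076294, 1/6 · 0.03125 = 0.0052083, 1/6 · 0.020599 = 0.0034332, 1/6 · 0.0087891 = 0.0014648, 1/18 · 0.0014954 = 8.3076e-05; these sum to 0.023678.
Hence P(r = 5 | data) = (0.0034332) / (0.023678) = 0.14499.

0.1450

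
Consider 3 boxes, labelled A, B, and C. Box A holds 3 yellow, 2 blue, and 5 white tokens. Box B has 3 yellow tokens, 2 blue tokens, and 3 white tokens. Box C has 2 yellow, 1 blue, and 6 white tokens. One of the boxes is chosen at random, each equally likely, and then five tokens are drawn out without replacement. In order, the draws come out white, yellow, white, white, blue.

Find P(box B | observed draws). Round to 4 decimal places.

0.1617

Under each hypothesis, the probability of the observed sequence is: P(data | box A) = (5/10)(3/9)(4/8)(3/7)(2/6) = 0.011905; P(data | box B) = (3/8)(3/7)(2/6)(1/5)(2/4) = 0.0053571; P(data | box C) = (6/9)(2/8)(5/7)(4/6)(1/5) = 0.015873.
The prior-weighted likelihoods are 1/3 · 0.011905 = 0.0039683, 1/3 · 0.0053571 = 0.0017857, 1/3 · 0.015873 = 0.005291; with total 0.011045.
Therefore the posterior P(box B | data) = (0.0017857) / (0.011045) = 0.16168.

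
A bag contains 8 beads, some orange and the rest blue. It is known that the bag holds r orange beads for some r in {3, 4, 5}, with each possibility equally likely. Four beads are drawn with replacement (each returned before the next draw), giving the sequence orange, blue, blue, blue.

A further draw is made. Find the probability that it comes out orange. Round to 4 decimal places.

0.4608

For each hypothesis, P(data | H) works out to: P(data | r = 3) = (3/8)(5/8)(5/8)(5/8) = 0.091553; P(data | r = 4) = (4/8)(4/8)(4/8)(4/8) = 0.0625; P(data | r = 5) = (5/8)(3/8)(3/8)(3/8) = 0.032959.
Multiplying each by its prior: 1/3 · 0.091553 = 0.030518, 1/3 · 0.0625 = 0.020833, 1/3 · 0.032959 = 0.010986; with total 0.062337.
The posterior is then P(r = 3 | data) = 0.48956, P(r = 4 | data) = 0.3342, P(r = 5 | data) = 0.17624.
Averaging over the posterior, P(orange next | data) = (3/8)(0.48956) + (1/2)(0.3342) + (5/8)(0.17624) = 0.46084.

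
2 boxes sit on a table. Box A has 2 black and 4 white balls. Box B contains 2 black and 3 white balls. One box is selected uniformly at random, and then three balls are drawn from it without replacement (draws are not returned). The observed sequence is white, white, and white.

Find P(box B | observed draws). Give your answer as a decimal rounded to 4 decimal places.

Under each hypothesis, the probability of the observed sequence is: P(data | box A) = (4/6)(3/5)(2/4) = 1/5; P(data | box B) = (3/5)(2/4)(1/3) = 1/10.
Weighting by the prior gives 1/2 · 1/5 = 1/10, 1/2 · 1/10 = 1/20; with total 3/20.
By Bayes' rule, P(box B | data) = (1/20) / (3/20) = 1/3.

0.3333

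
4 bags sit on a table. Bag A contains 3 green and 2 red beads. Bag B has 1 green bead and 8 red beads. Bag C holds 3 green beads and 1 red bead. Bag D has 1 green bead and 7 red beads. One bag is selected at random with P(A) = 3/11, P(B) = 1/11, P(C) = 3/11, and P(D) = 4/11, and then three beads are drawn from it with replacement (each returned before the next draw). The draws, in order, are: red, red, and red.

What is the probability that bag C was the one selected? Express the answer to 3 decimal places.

Compute the likelihood of the observed sequence for each case: P(data | bag A) = (2/5)(2/5)(2/5) = 0.064; P(data | bag B) = (8/9)(8/9)(8/9) = 0.70233; P(data | bag C) = (1/4)(1/4)(1/4) = 0.015625; P(data | bag D) = (7/8)(7/8)(7/8) = 0.66992.
The prior-weighted likelihoods are 3/11 · 0.064 = 0.017455, 1/11 · 0.70233 = 0.063848, 3/11 · 0.015625 = 0.0042614, 4/11 · 0.66992 = 0.24361; these sum to 0.32917.
Hence P(bag C | data) = (0.0042614) / (0.32917) = 0.012946.

0.013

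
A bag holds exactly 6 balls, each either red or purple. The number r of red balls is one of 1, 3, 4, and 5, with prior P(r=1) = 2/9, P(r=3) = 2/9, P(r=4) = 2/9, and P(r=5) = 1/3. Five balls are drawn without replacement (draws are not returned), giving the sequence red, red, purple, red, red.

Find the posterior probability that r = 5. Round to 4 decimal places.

0.7895

Compute the likelihood of the observed sequence for each case: P(data | r = 1) = (1/6)(0/5) = 0; P(data | r = 3) = (3/6)(2/5)(3/4)(1/3)(0/2) = 0; P(data | r = 4) = (4/6)(3/5)(2/4)(2/3)(1/2) = 1/15; P(data | r = 5) = (5/6)(4/5)(1/4)(3/3)(2/2) = 1/6.
The prior-weighted likelihoods are 2/9 · 0 = 0, 2/9 · 0 = 0, 2/9 · 1/15 = 2/135, 1/3 · 1/6 = 1/18; these sum to 19/270.
Therefore the posterior P(r = 5 | data) = (1/18) / (19/270) = 15/19.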